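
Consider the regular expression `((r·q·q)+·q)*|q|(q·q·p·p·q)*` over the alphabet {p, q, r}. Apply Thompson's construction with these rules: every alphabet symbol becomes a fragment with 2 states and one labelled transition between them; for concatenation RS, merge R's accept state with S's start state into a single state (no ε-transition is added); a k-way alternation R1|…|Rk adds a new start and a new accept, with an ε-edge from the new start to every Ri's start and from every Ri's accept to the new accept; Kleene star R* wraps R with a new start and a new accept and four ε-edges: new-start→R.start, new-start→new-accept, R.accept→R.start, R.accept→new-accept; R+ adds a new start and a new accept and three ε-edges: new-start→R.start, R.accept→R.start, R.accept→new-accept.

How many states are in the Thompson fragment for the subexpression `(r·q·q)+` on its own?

6

Fragment for `(r·q·q)+`:
Each of the 3 symbol leaves contributes a 2-state fragment.
  r·q·q → 4 states
  (r·q·q)+ → 6 states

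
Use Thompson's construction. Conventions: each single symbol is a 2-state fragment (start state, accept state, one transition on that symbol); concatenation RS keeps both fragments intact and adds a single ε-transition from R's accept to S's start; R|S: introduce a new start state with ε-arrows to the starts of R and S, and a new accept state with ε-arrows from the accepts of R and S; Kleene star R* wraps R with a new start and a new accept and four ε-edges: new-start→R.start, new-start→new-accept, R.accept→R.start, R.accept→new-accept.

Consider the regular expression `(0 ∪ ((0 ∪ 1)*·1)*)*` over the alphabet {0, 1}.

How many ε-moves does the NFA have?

21

Building bottom-up:
Each of the 4 symbol leaves contributes 0 ε-transitions.
  0 ∪ 1 → 4 ε-transitions
  (0 ∪ 1)* → 8 ε-transitions
  (0 ∪ 1)*·1 → 9 ε-transitions
  ((0 ∪ 1)*·1)* → 13 ε-transitions
  0 ∪ ((0 ∪ 1)*·1)* → 17 ε-transitions
  (0 ∪ ((0 ∪ 1)*·1)*)* → 21 ε-transitions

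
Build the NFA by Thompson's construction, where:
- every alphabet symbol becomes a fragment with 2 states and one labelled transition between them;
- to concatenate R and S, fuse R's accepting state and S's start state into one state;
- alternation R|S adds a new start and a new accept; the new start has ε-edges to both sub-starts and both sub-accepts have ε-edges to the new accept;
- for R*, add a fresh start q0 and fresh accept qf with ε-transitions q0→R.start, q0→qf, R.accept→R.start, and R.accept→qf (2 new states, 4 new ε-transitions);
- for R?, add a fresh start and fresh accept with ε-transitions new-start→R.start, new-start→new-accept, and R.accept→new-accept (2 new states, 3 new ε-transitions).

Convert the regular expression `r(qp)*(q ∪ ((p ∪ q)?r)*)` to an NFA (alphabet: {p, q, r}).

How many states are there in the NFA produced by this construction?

By structural recursion:
Each of the 7 symbol leaves contributes a 2-state fragment.
  qp — 3 states
  (qp)* — 5 states
  p ∪ q — 6 states
  (p ∪ q)? — 8 states
  (p ∪ q)?r — 9 states
  ((p ∪ q)?r)* — 11 states
  q ∪ ((p ∪ q)?r)* — 15 states
  r(qp)*(q ∪ ((p ∪ q)?r)*) — 20 states

20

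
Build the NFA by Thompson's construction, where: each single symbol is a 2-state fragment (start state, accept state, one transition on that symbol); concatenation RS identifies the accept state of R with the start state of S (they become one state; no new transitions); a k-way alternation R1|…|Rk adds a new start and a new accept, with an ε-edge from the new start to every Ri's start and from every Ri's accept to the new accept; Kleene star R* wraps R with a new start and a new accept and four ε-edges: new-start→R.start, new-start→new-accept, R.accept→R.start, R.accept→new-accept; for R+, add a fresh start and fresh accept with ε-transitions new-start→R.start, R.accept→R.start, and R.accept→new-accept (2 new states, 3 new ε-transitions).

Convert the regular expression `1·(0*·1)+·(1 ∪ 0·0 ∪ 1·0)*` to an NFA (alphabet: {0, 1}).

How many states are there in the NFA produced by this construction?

By structural recursion:
Each of the 8 symbol leaves contributes a 2-state fragment.
  0* : 4 states
  0*·1 : 5 states
  (0*·1)+ : 7 states
  0·0 : 3 states
  1·0 : 3 states
  1 ∪ 0·0 ∪ 1·0 : 10 states
  (1 ∪ 0·0 ∪ 1·0)* : 12 states
  1·(0*·1)+·(1 ∪ 0·0 ∪ 1·0)* : 19 states

19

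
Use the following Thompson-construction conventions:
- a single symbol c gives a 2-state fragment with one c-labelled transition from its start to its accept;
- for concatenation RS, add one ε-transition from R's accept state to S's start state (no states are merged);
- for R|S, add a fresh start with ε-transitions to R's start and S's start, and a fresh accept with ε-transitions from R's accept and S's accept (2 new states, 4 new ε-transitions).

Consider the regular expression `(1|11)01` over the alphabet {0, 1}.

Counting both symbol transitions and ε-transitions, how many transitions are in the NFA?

12

Per subexpression:
Each of the 5 symbol leaves contributes 1 transition (1 symbol, 0 ε).
  11 → 3 transitions (2 symbol, 1 ε)
  1|11 → 8 transitions (3 symbol, 5 ε)
  (1|11)01 → 12 transitions (5 symbol, 7 ε)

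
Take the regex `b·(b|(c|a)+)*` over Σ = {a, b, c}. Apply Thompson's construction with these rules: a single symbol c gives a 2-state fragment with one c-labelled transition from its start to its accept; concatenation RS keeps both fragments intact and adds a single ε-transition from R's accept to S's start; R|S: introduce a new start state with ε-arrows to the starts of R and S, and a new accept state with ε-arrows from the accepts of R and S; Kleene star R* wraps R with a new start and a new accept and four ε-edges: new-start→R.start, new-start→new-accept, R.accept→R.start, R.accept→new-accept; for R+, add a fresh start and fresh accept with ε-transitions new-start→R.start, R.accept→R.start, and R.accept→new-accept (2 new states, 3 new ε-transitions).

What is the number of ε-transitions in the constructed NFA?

Recursing over subexpressions:
Each of the 4 symbol leaves contributes 0 ε-transitions.
  c|a → 4 ε-transitions
  (c|a)+ → 7 ε-transitions
  b|(c|a)+ → 11 ε-transitions
  (b|(c|a)+)* → 15 ε-transitions
  b·(b|(c|a)+)* → 16 ε-transitions

16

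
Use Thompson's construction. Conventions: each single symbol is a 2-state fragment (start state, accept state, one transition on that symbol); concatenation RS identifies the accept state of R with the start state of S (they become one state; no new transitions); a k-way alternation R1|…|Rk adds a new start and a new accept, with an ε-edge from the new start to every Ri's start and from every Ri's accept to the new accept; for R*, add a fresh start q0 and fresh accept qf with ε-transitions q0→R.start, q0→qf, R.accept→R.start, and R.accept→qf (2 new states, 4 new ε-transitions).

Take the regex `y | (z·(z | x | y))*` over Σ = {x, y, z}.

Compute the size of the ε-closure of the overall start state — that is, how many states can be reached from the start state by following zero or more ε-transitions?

6

Let C(F) = |ε-closure(F.start)| within fragment F, and note whether F accepts ε. Symbol fragments have C = 1 and do not accept ε. Then:
  z | x | y — |ε-closure| = 1 + 1 + 1 + 1 = 4 (the new accept is not ε-reachable since no branch accepts ε)
  z·(z | x | y) — |ε-closure| equals the left operand's closure size = 1 (its accept is not ε-reachable, so the closure stops there)
  (z·(z | x | y))* — the star's fresh start ε-reaches both the body's start and the fresh accept: |ε-closure| = 2 + 1 = 3
  y | (z·(z | x | y))* — |ε-closure| = 1 (new start) + (1 + 3) + 1 (new accept, since some branch ε-reaches its own accept) = 6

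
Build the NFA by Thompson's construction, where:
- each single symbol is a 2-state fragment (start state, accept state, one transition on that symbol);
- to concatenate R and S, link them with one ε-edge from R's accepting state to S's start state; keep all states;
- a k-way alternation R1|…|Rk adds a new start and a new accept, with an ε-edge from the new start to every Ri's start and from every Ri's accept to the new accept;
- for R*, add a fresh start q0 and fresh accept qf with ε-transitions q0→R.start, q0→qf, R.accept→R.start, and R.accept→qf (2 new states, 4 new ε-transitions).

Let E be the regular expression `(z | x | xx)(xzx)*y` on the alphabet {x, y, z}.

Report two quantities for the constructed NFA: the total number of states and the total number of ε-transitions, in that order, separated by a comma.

Building bottom-up:
Each of the 8 symbol leaves contributes 2 states and 0 ε-transitions.
  xx → 4 states, 1 ε-transition
  z | x | xx → 10 states, 7 ε-transitions
  xzx → 6 states, 2 ε-transitions
  (xzx)* → 8 states, 6 ε-transitions
  (z | x | xx)(xzx)*y → 20 states, 15 ε-transitions

20, 15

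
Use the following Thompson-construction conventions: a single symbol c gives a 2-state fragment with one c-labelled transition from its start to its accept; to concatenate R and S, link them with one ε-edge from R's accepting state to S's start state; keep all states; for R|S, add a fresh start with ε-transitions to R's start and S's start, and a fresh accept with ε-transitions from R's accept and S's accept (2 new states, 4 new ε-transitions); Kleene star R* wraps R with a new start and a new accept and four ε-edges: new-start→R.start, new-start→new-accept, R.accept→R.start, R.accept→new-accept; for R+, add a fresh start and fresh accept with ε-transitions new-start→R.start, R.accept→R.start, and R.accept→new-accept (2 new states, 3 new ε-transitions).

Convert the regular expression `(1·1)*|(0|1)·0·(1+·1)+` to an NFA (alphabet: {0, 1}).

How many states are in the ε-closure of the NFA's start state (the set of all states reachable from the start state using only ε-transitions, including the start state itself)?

Compute the ε-closure size of each fragment's start state recursively; a symbol fragment's start has no outgoing ε-edge, so its closure is just itself (size 1).
  1·1 — |closure| equals the left operand's closure size = 1 (its accept is not ε-reachable, so the closure stops there)
  (1·1)* — the star's fresh start ε-reaches both the body's start and the fresh accept: |closure| = 2 + 1 = 3
  0|1 — |closure| = 1 + 1 + 1 = 3 (the new accept is not ε-reachable since no branch accepts ε)
  1+ — new start ε-reaches only the body's start; the new accept needs a symbol first: |closure| = 1 + 1 = 2
  1+·1 — |closure| equals the left operand's closure size = 2 (its accept is not ε-reachable, so the closure stops there)
  (1+·1)+ — |closure| = 1 + 2 = 3 (the body doesn't accept ε, so the new accept is not reached)
  (0|1)·0·(1+·1)+ — same as the first factor's closure: |closure| = 3
  (1·1)*|(0|1)·0·(1+·1)+ — new start ε-reaches every alternative's start; at least one alternative accepts ε, so the union's new accept is reached too: |closure| = 1 + 3 + 3 + 1 = 8

8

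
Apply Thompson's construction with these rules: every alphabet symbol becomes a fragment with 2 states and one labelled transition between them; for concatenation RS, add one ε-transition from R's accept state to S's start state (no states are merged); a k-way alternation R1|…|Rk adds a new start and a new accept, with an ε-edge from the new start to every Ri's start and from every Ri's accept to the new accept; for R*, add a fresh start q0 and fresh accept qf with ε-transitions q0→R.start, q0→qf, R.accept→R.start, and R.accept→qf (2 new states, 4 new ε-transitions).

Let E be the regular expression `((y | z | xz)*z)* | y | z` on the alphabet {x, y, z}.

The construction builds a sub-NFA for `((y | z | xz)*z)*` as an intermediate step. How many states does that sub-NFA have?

16

Fragment for `((y | z | xz)*z)*`:
Each of the 5 symbol leaves contributes a 2-state fragment.
  xz : 4 states
  y | z | xz : 10 states
  (y | z | xz)* : 12 states
  (y | z | xz)*z : 14 states
  ((y | z | xz)*z)* : 16 states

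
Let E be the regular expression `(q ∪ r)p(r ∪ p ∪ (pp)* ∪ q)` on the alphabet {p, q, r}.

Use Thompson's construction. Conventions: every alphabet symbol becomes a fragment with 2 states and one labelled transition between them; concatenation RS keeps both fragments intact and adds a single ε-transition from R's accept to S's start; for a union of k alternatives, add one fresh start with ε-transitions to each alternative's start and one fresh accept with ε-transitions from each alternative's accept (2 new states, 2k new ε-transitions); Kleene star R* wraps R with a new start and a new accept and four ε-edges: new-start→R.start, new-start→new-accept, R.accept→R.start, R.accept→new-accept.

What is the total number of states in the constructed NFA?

22

Building bottom-up:
Each of the 8 symbol leaves contributes a 2-state fragment.
  q ∪ r — 6 states
  pp — 4 states
  (pp)* — 6 states
  r ∪ p ∪ (pp)* ∪ q — 14 states
  (q ∪ r)p(r ∪ p ∪ (pp)* ∪ q) — 22 states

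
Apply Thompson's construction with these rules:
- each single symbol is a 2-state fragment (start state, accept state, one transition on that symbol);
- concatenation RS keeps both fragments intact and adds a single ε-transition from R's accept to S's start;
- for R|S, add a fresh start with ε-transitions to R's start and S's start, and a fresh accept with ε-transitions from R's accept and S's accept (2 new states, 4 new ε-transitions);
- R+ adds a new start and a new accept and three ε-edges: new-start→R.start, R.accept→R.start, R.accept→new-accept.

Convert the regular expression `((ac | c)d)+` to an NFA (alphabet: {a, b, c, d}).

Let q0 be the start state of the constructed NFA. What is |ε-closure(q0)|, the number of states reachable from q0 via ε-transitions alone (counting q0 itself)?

4

Work bottom-up. For each fragment F, track |ε-closure(F.start)| and whether F's accept lies in that closure (i.e. whether F accepts ε). A single-symbol fragment has closure size 1 and does not accept ε.
  ac → |closure| equals the left operand's closure size = 1 (its accept is not ε-reachable, so the closure stops there)
  ac | c → new start ε-reaches every alternative's start; none of them accept ε, so the new accept is not reached: |closure| = 1 + 1 + 1 = 3
  (ac | c)d → same as the first factor's closure: |closure| = 3
  ((ac | c)d)+ → |closure| = 1 + 3 = 4 (the body doesn't accept ε, so the new accept is not reached)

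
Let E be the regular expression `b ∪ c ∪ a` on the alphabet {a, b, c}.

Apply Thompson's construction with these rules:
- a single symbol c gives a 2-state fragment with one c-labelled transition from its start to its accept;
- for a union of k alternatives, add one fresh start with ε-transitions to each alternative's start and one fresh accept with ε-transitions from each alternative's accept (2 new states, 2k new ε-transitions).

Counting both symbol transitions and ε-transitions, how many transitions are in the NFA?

Recursing over subexpressions:
Each of the 3 symbol leaves contributes 1 transition (1 symbol, 0 ε).
  b ∪ c ∪ a → 9 transitions (3 symbol, 6 ε)

9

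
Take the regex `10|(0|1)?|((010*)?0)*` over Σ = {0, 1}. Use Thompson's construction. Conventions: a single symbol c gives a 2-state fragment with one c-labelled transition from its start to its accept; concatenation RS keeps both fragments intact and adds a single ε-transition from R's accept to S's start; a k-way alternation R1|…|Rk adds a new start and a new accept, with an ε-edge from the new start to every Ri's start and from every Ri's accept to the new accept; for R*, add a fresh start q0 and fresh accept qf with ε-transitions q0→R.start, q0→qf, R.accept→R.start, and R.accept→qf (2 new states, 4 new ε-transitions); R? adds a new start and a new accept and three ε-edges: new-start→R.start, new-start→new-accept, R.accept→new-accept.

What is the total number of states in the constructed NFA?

Per subexpression:
Each of the 8 symbol leaves contributes a 2-state fragment.
  10 : 4 states
  0|1 : 6 states
  (0|1)? : 8 states
  0* : 4 states
  010* : 8 states
  (010*)? : 10 states
  (010*)?0 : 12 states
  ((010*)?0)* : 14 states
  10|(0|1)?|((010*)?0)* : 28 states

28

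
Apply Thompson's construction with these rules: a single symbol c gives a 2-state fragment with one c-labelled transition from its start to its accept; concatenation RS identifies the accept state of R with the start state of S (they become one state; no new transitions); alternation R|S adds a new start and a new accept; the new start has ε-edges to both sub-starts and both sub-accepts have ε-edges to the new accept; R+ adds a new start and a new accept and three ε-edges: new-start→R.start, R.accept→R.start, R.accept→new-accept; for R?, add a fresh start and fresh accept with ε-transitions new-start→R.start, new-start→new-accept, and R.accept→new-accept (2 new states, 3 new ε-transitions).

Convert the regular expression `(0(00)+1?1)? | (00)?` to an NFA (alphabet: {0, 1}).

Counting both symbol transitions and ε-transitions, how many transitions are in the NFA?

23

Per subexpression:
Each of the 7 symbol leaves contributes 1 transition (1 symbol, 0 ε).
  00 — 2 transitions (2 symbol, 0 ε)
  (00)+ — 5 transitions (2 symbol, 3 ε)
  1? — 4 transitions (1 symbol, 3 ε)
  0(00)+1?1 — 11 transitions (5 symbol, 6 ε)
  (0(00)+1?1)? — 14 transitions (5 symbol, 9 ε)
  00 — 2 transitions (2 symbol, 0 ε)
  (00)? — 5 transitions (2 symbol, 3 ε)
  (0(00)+1?1)? | (00)? — 23 transitions (7 symbol, 16 ε)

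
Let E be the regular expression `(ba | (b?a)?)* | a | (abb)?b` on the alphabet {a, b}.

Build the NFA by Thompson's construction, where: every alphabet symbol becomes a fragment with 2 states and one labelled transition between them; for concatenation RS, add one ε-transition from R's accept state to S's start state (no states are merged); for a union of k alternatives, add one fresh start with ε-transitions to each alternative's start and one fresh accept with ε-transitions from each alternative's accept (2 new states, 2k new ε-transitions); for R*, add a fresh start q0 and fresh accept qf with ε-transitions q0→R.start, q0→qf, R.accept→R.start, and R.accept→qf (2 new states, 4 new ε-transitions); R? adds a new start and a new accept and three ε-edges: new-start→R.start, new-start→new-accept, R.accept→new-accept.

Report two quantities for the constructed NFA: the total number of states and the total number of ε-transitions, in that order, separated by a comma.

By structural recursion:
Each of the 9 symbol leaves contributes 2 states and 0 ε-transitions.
  ba — 4 states, 1 ε-transition
  b? — 4 states, 3 ε-transitions
  b?a — 6 states, 4 ε-transitions
  (b?a)? — 8 states, 7 ε-transitions
  ba | (b?a)? — 14 states, 12 ε-transitions
  (ba | (b?a)?)* — 16 states, 16 ε-transitions
  abb — 6 states, 2 ε-transitions
  (abb)? — 8 states, 5 ε-transitions
  (abb)?b — 10 states, 6 ε-transitions
  (ba | (b?a)?)* | a | (abb)?b — 30 states, 28 ε-transitions

30, 28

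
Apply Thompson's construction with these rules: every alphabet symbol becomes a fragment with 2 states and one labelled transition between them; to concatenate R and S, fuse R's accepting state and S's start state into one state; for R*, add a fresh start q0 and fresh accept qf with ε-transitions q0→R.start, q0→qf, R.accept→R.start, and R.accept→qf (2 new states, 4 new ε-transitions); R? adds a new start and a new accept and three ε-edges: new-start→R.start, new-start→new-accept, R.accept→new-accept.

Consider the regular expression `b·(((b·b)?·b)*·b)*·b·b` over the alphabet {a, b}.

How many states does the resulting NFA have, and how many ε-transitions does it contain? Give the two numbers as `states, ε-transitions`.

14, 11

Per subexpression:
Each of the 7 symbol leaves contributes 2 states and 0 ε-transitions.
  b·b = 3 states, 0 ε-transitions
  (b·b)? = 5 states, 3 ε-transitions
  (b·b)?·b = 6 states, 3 ε-transitions
  ((b·b)?·b)* = 8 states, 7 ε-transitions
  ((b·b)?·b)*·b = 9 states, 7 ε-transitions
  (((b·b)?·b)*·b)* = 11 states, 11 ε-transitions
  b·(((b·b)?·b)*·b)*·b·b = 14 states, 11 ε-transitions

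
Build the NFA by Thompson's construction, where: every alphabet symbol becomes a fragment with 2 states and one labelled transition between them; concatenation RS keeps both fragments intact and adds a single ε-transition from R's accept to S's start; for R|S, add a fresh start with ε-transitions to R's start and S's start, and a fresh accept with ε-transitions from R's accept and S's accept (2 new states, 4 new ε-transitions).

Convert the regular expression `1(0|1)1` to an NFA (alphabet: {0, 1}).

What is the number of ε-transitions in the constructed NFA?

6

Recursing over subexpressions:
Each of the 4 symbol leaves contributes 0 ε-transitions.
  0|1 = 4 ε-transitions
  1(0|1)1 = 6 ε-transitions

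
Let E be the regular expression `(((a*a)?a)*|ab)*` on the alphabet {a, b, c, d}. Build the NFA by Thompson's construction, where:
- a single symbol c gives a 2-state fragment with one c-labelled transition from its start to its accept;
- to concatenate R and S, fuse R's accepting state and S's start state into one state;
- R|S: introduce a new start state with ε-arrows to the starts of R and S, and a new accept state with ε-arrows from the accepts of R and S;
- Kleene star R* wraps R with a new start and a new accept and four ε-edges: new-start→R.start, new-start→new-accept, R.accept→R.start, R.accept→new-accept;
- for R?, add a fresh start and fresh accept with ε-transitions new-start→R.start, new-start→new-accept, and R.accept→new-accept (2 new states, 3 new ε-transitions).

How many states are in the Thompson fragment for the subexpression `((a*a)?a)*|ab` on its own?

Fragment for `((a*a)?a)*|ab`:
Each of the 5 symbol leaves contributes a 2-state fragment.
  a* = 4 states
  a*a = 5 states
  (a*a)? = 7 states
  (a*a)?a = 8 states
  ((a*a)?a)* = 10 states
  ab = 3 states
  ((a*a)?a)*|ab = 15 states

15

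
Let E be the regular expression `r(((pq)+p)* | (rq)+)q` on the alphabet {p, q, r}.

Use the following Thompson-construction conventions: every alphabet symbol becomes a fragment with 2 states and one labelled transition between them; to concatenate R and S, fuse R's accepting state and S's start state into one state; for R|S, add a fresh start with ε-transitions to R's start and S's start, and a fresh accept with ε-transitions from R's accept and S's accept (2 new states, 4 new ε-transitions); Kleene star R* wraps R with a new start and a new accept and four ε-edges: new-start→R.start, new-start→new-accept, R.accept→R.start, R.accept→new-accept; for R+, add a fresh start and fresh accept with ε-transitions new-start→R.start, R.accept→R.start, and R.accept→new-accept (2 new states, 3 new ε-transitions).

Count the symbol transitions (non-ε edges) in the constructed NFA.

7

Building bottom-up:
Each of the 7 symbol leaves contributes exactly 1 symbol transition.
  pq — 2 symbol transitions
  (pq)+ — 2 symbol transitions
  (pq)+p — 3 symbol transitions
  ((pq)+p)* — 3 symbol transitions
  rq — 2 symbol transitions
  (rq)+ — 2 symbol transitions
  ((pq)+p)* | (rq)+ — 5 symbol transitions
  r(((pq)+p)* | (rq)+)q — 7 symbol transitions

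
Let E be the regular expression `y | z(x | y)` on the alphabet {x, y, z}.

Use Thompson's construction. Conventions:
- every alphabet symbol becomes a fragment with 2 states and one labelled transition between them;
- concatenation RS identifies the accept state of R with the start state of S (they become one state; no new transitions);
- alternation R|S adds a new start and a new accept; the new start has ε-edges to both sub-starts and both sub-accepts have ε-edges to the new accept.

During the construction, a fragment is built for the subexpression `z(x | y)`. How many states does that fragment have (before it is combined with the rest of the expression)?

7

Fragment for `z(x | y)`:
Each of the 3 symbol leaves contributes a 2-state fragment.
  x | y → 6 states
  z(x | y) → 7 states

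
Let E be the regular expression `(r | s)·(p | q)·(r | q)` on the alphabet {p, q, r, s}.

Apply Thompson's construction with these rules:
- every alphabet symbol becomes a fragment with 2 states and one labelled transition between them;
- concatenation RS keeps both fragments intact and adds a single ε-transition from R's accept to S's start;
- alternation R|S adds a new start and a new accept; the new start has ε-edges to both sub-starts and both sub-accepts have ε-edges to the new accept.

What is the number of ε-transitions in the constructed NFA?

Per subexpression:
Each of the 6 symbol leaves contributes 0 ε-transitions.
  r | s : 4 ε-transitions
  p | q : 4 ε-transitions
  r | q : 4 ε-transitions
  (r | s)·(p | q)·(r | q) : 14 ε-transitions

14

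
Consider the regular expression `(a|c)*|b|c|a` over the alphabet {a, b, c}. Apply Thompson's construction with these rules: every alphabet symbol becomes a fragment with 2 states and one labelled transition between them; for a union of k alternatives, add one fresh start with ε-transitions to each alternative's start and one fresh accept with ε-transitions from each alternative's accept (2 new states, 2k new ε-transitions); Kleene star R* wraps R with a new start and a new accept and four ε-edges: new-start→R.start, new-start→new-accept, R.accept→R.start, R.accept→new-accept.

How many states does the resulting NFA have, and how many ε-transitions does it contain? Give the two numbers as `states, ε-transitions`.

16, 16

Per subexpression:
Each of the 5 symbol leaves contributes 2 states and 0 ε-transitions.
  a|c → 6 states, 4 ε-transitions
  (a|c)* → 8 states, 8 ε-transitions
  (a|c)*|b|c|a → 16 states, 16 ε-transitions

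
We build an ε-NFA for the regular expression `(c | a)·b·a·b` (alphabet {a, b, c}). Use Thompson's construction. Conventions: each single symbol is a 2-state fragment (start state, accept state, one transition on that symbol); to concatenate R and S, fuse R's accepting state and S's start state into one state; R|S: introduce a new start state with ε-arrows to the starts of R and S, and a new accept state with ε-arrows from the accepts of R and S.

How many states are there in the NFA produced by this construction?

9

By structural recursion:
Each of the 5 symbol leaves contributes a 2-state fragment.
  c | a : 6 states
  (c | a)·b·a·b : 9 states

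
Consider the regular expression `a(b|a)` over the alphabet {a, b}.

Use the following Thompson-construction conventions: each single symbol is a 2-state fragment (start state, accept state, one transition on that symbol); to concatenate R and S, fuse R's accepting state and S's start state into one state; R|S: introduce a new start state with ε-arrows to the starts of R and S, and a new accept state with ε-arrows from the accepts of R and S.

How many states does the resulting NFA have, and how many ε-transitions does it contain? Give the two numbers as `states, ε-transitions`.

7, 4

Building bottom-up:
Each of the 3 symbol leaves contributes 2 states and 0 ε-transitions.
  b|a = 6 states, 4 ε-transitions
  a(b|a) = 7 states, 4 ε-transitions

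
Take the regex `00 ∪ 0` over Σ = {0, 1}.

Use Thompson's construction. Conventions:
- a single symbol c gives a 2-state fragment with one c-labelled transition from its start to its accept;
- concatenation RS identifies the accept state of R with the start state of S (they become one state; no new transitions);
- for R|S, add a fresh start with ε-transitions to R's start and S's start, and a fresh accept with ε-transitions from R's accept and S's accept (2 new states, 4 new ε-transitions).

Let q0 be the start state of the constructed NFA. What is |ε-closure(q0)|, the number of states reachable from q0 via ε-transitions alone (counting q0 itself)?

3

Work bottom-up. For each fragment F, track |ε-closure(F.start)| and whether F's accept lies in that closure (i.e. whether F accepts ε). A single-symbol fragment has closure size 1 and does not accept ε.
  00 → same as the first factor's closure: |closure| = 1
  00 ∪ 0 → new start ε-reaches every alternative's start; none of them accept ε, so the new accept is not reached: |closure| = 1 + 1 + 1 = 3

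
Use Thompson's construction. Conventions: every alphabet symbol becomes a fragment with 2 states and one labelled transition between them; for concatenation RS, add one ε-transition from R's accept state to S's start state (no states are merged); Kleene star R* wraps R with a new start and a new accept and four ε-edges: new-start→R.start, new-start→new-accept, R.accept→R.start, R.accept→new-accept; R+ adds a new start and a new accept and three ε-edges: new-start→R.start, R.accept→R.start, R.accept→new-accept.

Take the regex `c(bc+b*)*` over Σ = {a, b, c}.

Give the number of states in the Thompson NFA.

14

Per subexpression:
Each of the 4 symbol leaves contributes a 2-state fragment.
  c+ : 4 states
  b* : 4 states
  bc+b* : 10 states
  (bc+b*)* : 12 states
  c(bc+b*)* : 14 states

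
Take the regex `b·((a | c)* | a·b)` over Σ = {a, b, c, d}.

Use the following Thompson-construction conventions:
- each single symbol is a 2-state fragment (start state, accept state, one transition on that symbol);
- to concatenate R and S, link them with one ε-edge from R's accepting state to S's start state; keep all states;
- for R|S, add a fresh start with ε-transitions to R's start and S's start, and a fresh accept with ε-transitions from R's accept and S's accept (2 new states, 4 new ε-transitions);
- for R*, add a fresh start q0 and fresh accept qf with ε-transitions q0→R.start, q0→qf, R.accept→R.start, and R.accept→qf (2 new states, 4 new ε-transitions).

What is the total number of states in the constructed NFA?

Recursing over subexpressions:
Each of the 5 symbol leaves contributes a 2-state fragment.
  a | c → 6 states
  (a | c)* → 8 states
  a·b → 4 states
  (a | c)* | a·b → 14 states
  b·((a | c)* | a·b) → 16 states

16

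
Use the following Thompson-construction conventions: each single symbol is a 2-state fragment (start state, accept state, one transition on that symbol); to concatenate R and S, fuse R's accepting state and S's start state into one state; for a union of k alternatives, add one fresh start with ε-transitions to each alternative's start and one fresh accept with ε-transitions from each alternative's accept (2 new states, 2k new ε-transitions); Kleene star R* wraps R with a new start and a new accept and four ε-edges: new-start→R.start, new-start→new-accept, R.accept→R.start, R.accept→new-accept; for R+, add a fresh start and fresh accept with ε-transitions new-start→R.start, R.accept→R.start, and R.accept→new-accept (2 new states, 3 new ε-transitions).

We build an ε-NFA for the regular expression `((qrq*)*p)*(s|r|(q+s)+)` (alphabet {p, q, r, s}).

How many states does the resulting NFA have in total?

By structural recursion:
Each of the 8 symbol leaves contributes a 2-state fragment.
  q* : 4 states
  qrq* : 6 states
  (qrq*)* : 8 states
  (qrq*)*p : 9 states
  ((qrq*)*p)* : 11 states
  q+ : 4 states
  q+s : 5 states
  (q+s)+ : 7 states
  s|r|(q+s)+ : 13 states
  ((qrq*)*p)*(s|r|(q+s)+) : 23 states

23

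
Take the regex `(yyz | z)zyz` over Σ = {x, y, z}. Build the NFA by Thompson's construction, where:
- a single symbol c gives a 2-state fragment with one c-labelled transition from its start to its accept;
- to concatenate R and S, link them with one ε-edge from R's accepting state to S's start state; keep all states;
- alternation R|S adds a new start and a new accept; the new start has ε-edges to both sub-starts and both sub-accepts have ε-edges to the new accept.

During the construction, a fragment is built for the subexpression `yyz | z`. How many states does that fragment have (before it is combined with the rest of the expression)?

10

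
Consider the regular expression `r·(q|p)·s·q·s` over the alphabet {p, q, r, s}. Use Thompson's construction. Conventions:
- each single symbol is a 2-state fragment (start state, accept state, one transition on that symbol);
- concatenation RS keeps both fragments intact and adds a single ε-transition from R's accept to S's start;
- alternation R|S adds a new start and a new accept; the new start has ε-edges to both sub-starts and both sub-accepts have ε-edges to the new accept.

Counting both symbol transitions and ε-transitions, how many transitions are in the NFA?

14

Per subexpression:
Each of the 6 symbol leaves contributes 1 transition (1 symbol, 0 ε).
  q|p — 6 transitions (2 symbol, 4 ε)
  r·(q|p)·s·q·s — 14 transitions (6 symbol, 8 ε)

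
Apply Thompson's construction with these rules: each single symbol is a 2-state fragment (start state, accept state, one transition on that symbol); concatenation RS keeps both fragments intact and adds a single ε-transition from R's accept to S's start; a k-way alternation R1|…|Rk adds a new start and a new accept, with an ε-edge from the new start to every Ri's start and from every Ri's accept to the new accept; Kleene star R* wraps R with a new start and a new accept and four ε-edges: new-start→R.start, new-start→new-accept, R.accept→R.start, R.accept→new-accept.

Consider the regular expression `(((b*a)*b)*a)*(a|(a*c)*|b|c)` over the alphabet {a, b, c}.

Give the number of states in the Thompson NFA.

Bottom-up over the parse tree:
Each of the 9 symbol leaves contributes a 2-state fragment.
  b* : 4 states
  b*a : 6 states
  (b*a)* : 8 states
  (b*a)*b : 10 states
  ((b*a)*b)* : 12 states
  ((b*a)*b)*a : 14 states
  (((b*a)*b)*a)* : 16 states
  a* : 4 states
  a*c : 6 states
  (a*c)* : 8 states
  a|(a*c)*|b|c : 16 states
  (((b*a)*b)*a)*(a|(a*c)*|b|c) : 32 states

32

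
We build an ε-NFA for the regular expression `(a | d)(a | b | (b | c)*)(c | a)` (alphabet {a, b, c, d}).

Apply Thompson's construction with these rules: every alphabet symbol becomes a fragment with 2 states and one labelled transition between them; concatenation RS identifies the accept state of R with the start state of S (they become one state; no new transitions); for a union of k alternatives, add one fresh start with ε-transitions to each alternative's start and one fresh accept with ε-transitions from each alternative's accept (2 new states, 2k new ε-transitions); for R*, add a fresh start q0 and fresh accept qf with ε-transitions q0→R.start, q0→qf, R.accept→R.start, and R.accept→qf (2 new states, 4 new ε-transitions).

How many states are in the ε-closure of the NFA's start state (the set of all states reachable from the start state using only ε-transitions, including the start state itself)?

3

Compute the ε-closure size of each fragment's start state recursively; a symbol fragment's start has no outgoing ε-edge, so its closure is just itself (size 1).
  a | d : new start ε-reaches every alternative's start; none of them accept ε, so the new accept is not reached: |closure| = 1 + 1 + 1 = 3
  b | c : new start ε-reaches every alternative's start; none of them accept ε, so the new accept is not reached: |closure| = 1 + 1 + 1 = 3
  (b | c)* : new start has ε-edges to the inner start and to the new accept, so |closure| = 2 + 3 = 5
  a | b | (b | c)* : new start ε-reaches every alternative's start; at least one alternative accepts ε, so the union's new accept is reached too: |closure| = 1 + 1 + 1 + 5 + 1 = 9
  c | a : |closure| = 1 + 1 + 1 = 3 (the new accept is not ε-reachable since no branch accepts ε)
  (a | d)(a | b | (b | c)*)(c | a) : same as the first factor's closure: |closure| = 3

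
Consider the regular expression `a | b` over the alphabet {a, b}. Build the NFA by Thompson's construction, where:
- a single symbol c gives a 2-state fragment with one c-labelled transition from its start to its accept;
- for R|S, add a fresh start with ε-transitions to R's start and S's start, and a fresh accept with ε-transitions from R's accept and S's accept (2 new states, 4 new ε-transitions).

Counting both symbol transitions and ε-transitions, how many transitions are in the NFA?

Recursing over subexpressions:
Each of the 2 symbol leaves contributes 1 transition (1 symbol, 0 ε).
  a | b = 6 transitions (2 symbol, 4 ε)

6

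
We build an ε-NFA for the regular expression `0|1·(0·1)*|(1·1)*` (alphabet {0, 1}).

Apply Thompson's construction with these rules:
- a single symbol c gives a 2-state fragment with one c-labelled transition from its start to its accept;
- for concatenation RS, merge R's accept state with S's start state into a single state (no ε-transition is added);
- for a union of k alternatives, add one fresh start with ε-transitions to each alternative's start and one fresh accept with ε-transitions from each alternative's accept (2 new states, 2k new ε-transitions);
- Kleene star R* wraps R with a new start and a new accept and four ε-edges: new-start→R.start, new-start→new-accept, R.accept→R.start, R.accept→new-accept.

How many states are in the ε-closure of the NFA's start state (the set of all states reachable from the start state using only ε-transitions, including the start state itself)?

Let C(F) = |ε-closure(F.start)| within fragment F, and note whether F accepts ε. Symbol fragments have C = 1 and do not accept ε. Then:
  0·1 : same as the first factor's closure: |closure| = 1
  (0·1)* : the star's fresh start ε-reaches both the body's start and the fresh accept: |closure| = 2 + 1 = 3
  1·(0·1)* : |closure| equals the left operand's closure size = 1 (its accept is not ε-reachable, so the closure stops there)
  1·1 : |closure| equals the left operand's closure size = 1 (its accept is not ε-reachable, so the closure stops there)
  (1·1)* : new start has ε-edges to the inner start and to the new accept, so |closure| = 2 + 1 = 3
  0|1·(0·1)*|(1·1)* : new start ε-reaches every alternative's start; at least one alternative accepts ε, so the union's new accept is reached too: |closure| = 1 + 1 + 1 + 3 + 1 = 7

7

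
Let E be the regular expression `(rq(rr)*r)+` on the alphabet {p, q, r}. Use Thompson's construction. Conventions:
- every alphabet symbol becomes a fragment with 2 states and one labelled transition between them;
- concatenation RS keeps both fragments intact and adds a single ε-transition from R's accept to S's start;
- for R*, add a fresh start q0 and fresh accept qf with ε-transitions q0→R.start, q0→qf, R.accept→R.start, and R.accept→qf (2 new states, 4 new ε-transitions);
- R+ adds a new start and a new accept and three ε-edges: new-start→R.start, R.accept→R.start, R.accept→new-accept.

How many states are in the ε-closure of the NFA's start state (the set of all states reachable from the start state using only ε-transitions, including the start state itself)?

Compute the ε-closure size of each fragment's start state recursively; a symbol fragment's start has no outgoing ε-edge, so its closure is just itself (size 1).
  rr — |ε-closure| equals the left operand's closure size = 1 (its accept is not ε-reachable, so the closure stops there)
  (rr)* — the star's fresh start ε-reaches both the body's start and the fresh accept: |ε-closure| = 2 + 1 = 3
  rq(rr)*r — same as the first factor's closure: |ε-closure| = 1
  (rq(rr)*r)+ — new start ε-reaches only the body's start; the new accept needs a symbol first: |ε-closure| = 1 + 1 = 2

2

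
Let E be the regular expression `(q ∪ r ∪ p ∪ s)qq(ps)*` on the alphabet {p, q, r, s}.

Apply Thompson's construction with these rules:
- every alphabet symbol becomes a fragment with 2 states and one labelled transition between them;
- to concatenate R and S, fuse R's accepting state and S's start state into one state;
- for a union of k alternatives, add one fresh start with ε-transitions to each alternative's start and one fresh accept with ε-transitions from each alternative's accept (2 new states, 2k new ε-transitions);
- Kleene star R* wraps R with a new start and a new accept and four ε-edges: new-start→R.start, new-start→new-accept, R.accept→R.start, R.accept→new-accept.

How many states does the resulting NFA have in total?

16

Building bottom-up:
Each of the 8 symbol leaves contributes a 2-state fragment.
  q ∪ r ∪ p ∪ s — 10 states
  ps — 3 states
  (ps)* — 5 states
  (q ∪ r ∪ p ∪ s)qq(ps)* — 16 states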